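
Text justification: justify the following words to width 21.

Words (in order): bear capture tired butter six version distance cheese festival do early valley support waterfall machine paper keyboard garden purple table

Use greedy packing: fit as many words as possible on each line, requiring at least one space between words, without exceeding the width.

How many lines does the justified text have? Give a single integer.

Answer: 8

Derivation:
Line 1: ['bear', 'capture', 'tired'] (min_width=18, slack=3)
Line 2: ['butter', 'six', 'version'] (min_width=18, slack=3)
Line 3: ['distance', 'cheese'] (min_width=15, slack=6)
Line 4: ['festival', 'do', 'early'] (min_width=17, slack=4)
Line 5: ['valley', 'support'] (min_width=14, slack=7)
Line 6: ['waterfall', 'machine'] (min_width=17, slack=4)
Line 7: ['paper', 'keyboard', 'garden'] (min_width=21, slack=0)
Line 8: ['purple', 'table'] (min_width=12, slack=9)
Total lines: 8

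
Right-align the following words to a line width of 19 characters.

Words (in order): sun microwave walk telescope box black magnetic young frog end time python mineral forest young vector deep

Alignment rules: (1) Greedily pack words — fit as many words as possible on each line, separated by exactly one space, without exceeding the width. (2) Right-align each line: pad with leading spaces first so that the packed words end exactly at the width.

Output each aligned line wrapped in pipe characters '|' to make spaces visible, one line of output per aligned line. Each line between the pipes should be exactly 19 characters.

Line 1: ['sun', 'microwave', 'walk'] (min_width=18, slack=1)
Line 2: ['telescope', 'box', 'black'] (min_width=19, slack=0)
Line 3: ['magnetic', 'young', 'frog'] (min_width=19, slack=0)
Line 4: ['end', 'time', 'python'] (min_width=15, slack=4)
Line 5: ['mineral', 'forest'] (min_width=14, slack=5)
Line 6: ['young', 'vector', 'deep'] (min_width=17, slack=2)

Answer: | sun microwave walk|
|telescope box black|
|magnetic young frog|
|    end time python|
|     mineral forest|
|  young vector deep|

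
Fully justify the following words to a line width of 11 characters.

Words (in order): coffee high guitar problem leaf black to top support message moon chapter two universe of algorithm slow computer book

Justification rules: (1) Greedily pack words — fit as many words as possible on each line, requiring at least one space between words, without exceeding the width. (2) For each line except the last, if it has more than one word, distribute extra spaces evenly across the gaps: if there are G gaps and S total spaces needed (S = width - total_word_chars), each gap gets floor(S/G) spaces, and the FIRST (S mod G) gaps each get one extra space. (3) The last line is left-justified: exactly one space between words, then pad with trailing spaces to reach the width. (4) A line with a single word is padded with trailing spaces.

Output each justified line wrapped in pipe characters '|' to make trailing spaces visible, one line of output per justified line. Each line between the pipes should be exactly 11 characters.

Line 1: ['coffee', 'high'] (min_width=11, slack=0)
Line 2: ['guitar'] (min_width=6, slack=5)
Line 3: ['problem'] (min_width=7, slack=4)
Line 4: ['leaf', 'black'] (min_width=10, slack=1)
Line 5: ['to', 'top'] (min_width=6, slack=5)
Line 6: ['support'] (min_width=7, slack=4)
Line 7: ['message'] (min_width=7, slack=4)
Line 8: ['moon'] (min_width=4, slack=7)
Line 9: ['chapter', 'two'] (min_width=11, slack=0)
Line 10: ['universe', 'of'] (min_width=11, slack=0)
Line 11: ['algorithm'] (min_width=9, slack=2)
Line 12: ['slow'] (min_width=4, slack=7)
Line 13: ['computer'] (min_width=8, slack=3)
Line 14: ['book'] (min_width=4, slack=7)

Answer: |coffee high|
|guitar     |
|problem    |
|leaf  black|
|to      top|
|support    |
|message    |
|moon       |
|chapter two|
|universe of|
|algorithm  |
|slow       |
|computer   |
|book       |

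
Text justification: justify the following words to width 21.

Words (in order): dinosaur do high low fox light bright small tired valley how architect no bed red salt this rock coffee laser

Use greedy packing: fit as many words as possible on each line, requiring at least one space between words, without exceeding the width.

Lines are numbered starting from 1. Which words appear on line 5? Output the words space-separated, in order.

Line 1: ['dinosaur', 'do', 'high', 'low'] (min_width=20, slack=1)
Line 2: ['fox', 'light', 'bright'] (min_width=16, slack=5)
Line 3: ['small', 'tired', 'valley'] (min_width=18, slack=3)
Line 4: ['how', 'architect', 'no', 'bed'] (min_width=20, slack=1)
Line 5: ['red', 'salt', 'this', 'rock'] (min_width=18, slack=3)
Line 6: ['coffee', 'laser'] (min_width=12, slack=9)

Answer: red salt this rock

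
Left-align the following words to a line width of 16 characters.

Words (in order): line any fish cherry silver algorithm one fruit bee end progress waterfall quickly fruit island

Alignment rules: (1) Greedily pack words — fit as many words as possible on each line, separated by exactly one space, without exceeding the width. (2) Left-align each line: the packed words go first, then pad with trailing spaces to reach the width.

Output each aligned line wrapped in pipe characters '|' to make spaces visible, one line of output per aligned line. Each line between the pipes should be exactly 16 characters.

Answer: |line any fish   |
|cherry silver   |
|algorithm one   |
|fruit bee end   |
|progress        |
|waterfall       |
|quickly fruit   |
|island          |

Derivation:
Line 1: ['line', 'any', 'fish'] (min_width=13, slack=3)
Line 2: ['cherry', 'silver'] (min_width=13, slack=3)
Line 3: ['algorithm', 'one'] (min_width=13, slack=3)
Line 4: ['fruit', 'bee', 'end'] (min_width=13, slack=3)
Line 5: ['progress'] (min_width=8, slack=8)
Line 6: ['waterfall'] (min_width=9, slack=7)
Line 7: ['quickly', 'fruit'] (min_width=13, slack=3)
Line 8: ['island'] (min_width=6, slack=10)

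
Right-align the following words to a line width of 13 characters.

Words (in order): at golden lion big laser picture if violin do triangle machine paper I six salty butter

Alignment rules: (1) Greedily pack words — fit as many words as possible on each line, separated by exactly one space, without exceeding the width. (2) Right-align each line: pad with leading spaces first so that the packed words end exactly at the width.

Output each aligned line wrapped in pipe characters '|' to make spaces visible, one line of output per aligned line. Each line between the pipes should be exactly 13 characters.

Answer: |    at golden|
|     lion big|
|laser picture|
| if violin do|
|     triangle|
|machine paper|
|  I six salty|
|       butter|

Derivation:
Line 1: ['at', 'golden'] (min_width=9, slack=4)
Line 2: ['lion', 'big'] (min_width=8, slack=5)
Line 3: ['laser', 'picture'] (min_width=13, slack=0)
Line 4: ['if', 'violin', 'do'] (min_width=12, slack=1)
Line 5: ['triangle'] (min_width=8, slack=5)
Line 6: ['machine', 'paper'] (min_width=13, slack=0)
Line 7: ['I', 'six', 'salty'] (min_width=11, slack=2)
Line 8: ['butter'] (min_width=6, slack=7)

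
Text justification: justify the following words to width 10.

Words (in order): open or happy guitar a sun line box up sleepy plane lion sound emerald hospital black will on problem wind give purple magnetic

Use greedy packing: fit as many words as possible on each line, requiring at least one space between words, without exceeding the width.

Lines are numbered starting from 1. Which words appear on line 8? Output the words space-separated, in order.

Answer: sound

Derivation:
Line 1: ['open', 'or'] (min_width=7, slack=3)
Line 2: ['happy'] (min_width=5, slack=5)
Line 3: ['guitar', 'a'] (min_width=8, slack=2)
Line 4: ['sun', 'line'] (min_width=8, slack=2)
Line 5: ['box', 'up'] (min_width=6, slack=4)
Line 6: ['sleepy'] (min_width=6, slack=4)
Line 7: ['plane', 'lion'] (min_width=10, slack=0)
Line 8: ['sound'] (min_width=5, slack=5)
Line 9: ['emerald'] (min_width=7, slack=3)
Line 10: ['hospital'] (min_width=8, slack=2)
Line 11: ['black', 'will'] (min_width=10, slack=0)
Line 12: ['on', 'problem'] (min_width=10, slack=0)
Line 13: ['wind', 'give'] (min_width=9, slack=1)
Line 14: ['purple'] (min_width=6, slack=4)
Line 15: ['magnetic'] (min_width=8, slack=2)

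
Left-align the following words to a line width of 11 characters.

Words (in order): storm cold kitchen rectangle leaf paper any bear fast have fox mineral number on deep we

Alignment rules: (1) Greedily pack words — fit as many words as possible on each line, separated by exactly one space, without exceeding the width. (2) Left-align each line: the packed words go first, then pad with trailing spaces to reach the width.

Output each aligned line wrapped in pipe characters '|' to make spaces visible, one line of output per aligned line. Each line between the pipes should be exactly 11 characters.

Answer: |storm cold |
|kitchen    |
|rectangle  |
|leaf paper |
|any bear   |
|fast have  |
|fox mineral|
|number on  |
|deep we    |

Derivation:
Line 1: ['storm', 'cold'] (min_width=10, slack=1)
Line 2: ['kitchen'] (min_width=7, slack=4)
Line 3: ['rectangle'] (min_width=9, slack=2)
Line 4: ['leaf', 'paper'] (min_width=10, slack=1)
Line 5: ['any', 'bear'] (min_width=8, slack=3)
Line 6: ['fast', 'have'] (min_width=9, slack=2)
Line 7: ['fox', 'mineral'] (min_width=11, slack=0)
Line 8: ['number', 'on'] (min_width=9, slack=2)
Line 9: ['deep', 'we'] (min_width=7, slack=4)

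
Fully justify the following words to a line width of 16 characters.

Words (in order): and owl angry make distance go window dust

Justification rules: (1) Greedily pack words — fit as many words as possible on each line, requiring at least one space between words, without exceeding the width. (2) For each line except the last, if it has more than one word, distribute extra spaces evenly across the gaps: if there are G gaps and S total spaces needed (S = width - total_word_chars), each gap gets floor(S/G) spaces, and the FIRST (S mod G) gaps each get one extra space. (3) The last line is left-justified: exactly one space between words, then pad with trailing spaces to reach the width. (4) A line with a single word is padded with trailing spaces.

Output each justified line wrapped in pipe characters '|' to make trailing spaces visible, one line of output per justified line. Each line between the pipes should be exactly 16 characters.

Line 1: ['and', 'owl', 'angry'] (min_width=13, slack=3)
Line 2: ['make', 'distance', 'go'] (min_width=16, slack=0)
Line 3: ['window', 'dust'] (min_width=11, slack=5)

Answer: |and   owl  angry|
|make distance go|
|window dust     |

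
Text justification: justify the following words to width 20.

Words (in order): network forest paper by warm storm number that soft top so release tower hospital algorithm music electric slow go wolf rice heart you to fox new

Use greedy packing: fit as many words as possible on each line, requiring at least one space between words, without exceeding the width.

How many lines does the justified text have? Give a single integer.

Answer: 8

Derivation:
Line 1: ['network', 'forest', 'paper'] (min_width=20, slack=0)
Line 2: ['by', 'warm', 'storm', 'number'] (min_width=20, slack=0)
Line 3: ['that', 'soft', 'top', 'so'] (min_width=16, slack=4)
Line 4: ['release', 'tower'] (min_width=13, slack=7)
Line 5: ['hospital', 'algorithm'] (min_width=18, slack=2)
Line 6: ['music', 'electric', 'slow'] (min_width=19, slack=1)
Line 7: ['go', 'wolf', 'rice', 'heart'] (min_width=18, slack=2)
Line 8: ['you', 'to', 'fox', 'new'] (min_width=14, slack=6)
Total lines: 8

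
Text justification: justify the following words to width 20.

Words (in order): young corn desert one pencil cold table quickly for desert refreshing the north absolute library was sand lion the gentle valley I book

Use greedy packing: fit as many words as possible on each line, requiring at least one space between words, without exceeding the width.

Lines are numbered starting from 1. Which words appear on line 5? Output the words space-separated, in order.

Line 1: ['young', 'corn', 'desert'] (min_width=17, slack=3)
Line 2: ['one', 'pencil', 'cold'] (min_width=15, slack=5)
Line 3: ['table', 'quickly', 'for'] (min_width=17, slack=3)
Line 4: ['desert', 'refreshing'] (min_width=17, slack=3)
Line 5: ['the', 'north', 'absolute'] (min_width=18, slack=2)
Line 6: ['library', 'was', 'sand'] (min_width=16, slack=4)
Line 7: ['lion', 'the', 'gentle'] (min_width=15, slack=5)
Line 8: ['valley', 'I', 'book'] (min_width=13, slack=7)

Answer: the north absolute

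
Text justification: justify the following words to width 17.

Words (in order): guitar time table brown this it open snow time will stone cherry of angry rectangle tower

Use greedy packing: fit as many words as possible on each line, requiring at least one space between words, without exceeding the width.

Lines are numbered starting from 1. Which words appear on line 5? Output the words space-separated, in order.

Line 1: ['guitar', 'time', 'table'] (min_width=17, slack=0)
Line 2: ['brown', 'this', 'it'] (min_width=13, slack=4)
Line 3: ['open', 'snow', 'time'] (min_width=14, slack=3)
Line 4: ['will', 'stone', 'cherry'] (min_width=17, slack=0)
Line 5: ['of', 'angry'] (min_width=8, slack=9)
Line 6: ['rectangle', 'tower'] (min_width=15, slack=2)

Answer: of angry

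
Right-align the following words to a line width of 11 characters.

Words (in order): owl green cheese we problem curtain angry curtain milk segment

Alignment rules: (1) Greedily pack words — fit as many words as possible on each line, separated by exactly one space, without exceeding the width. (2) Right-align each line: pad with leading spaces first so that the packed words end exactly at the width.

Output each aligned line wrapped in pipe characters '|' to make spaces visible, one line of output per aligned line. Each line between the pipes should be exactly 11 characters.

Line 1: ['owl', 'green'] (min_width=9, slack=2)
Line 2: ['cheese', 'we'] (min_width=9, slack=2)
Line 3: ['problem'] (min_width=7, slack=4)
Line 4: ['curtain'] (min_width=7, slack=4)
Line 5: ['angry'] (min_width=5, slack=6)
Line 6: ['curtain'] (min_width=7, slack=4)
Line 7: ['milk'] (min_width=4, slack=7)
Line 8: ['segment'] (min_width=7, slack=4)

Answer: |  owl green|
|  cheese we|
|    problem|
|    curtain|
|      angry|
|    curtain|
|       milk|
|    segment|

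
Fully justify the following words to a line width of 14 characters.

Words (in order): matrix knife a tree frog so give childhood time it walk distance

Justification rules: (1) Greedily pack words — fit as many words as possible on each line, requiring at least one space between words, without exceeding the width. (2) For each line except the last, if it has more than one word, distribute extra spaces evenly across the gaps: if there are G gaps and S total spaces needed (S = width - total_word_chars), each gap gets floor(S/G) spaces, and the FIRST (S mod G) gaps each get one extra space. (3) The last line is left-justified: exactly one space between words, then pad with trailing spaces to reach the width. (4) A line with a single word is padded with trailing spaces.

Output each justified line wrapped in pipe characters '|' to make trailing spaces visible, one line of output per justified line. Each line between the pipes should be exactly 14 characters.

Answer: |matrix knife a|
|tree  frog  so|
|give childhood|
|time  it  walk|
|distance      |

Derivation:
Line 1: ['matrix', 'knife', 'a'] (min_width=14, slack=0)
Line 2: ['tree', 'frog', 'so'] (min_width=12, slack=2)
Line 3: ['give', 'childhood'] (min_width=14, slack=0)
Line 4: ['time', 'it', 'walk'] (min_width=12, slack=2)
Line 5: ['distance'] (min_width=8, slack=6)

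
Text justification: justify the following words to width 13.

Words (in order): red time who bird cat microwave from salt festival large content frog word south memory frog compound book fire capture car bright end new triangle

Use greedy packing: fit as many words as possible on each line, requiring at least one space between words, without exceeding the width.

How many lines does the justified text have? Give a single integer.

Line 1: ['red', 'time', 'who'] (min_width=12, slack=1)
Line 2: ['bird', 'cat'] (min_width=8, slack=5)
Line 3: ['microwave'] (min_width=9, slack=4)
Line 4: ['from', 'salt'] (min_width=9, slack=4)
Line 5: ['festival'] (min_width=8, slack=5)
Line 6: ['large', 'content'] (min_width=13, slack=0)
Line 7: ['frog', 'word'] (min_width=9, slack=4)
Line 8: ['south', 'memory'] (min_width=12, slack=1)
Line 9: ['frog', 'compound'] (min_width=13, slack=0)
Line 10: ['book', 'fire'] (min_width=9, slack=4)
Line 11: ['capture', 'car'] (min_width=11, slack=2)
Line 12: ['bright', 'end'] (min_width=10, slack=3)
Line 13: ['new', 'triangle'] (min_width=12, slack=1)
Total lines: 13

Answer: 13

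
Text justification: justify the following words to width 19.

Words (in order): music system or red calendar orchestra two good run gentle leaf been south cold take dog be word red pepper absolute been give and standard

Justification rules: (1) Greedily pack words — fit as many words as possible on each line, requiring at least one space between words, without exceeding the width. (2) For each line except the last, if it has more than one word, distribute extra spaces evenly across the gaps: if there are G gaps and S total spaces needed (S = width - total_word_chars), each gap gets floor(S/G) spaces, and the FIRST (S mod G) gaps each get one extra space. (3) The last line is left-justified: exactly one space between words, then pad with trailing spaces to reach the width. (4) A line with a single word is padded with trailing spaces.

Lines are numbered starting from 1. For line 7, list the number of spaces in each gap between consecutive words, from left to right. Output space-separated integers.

Answer: 2 1

Derivation:
Line 1: ['music', 'system', 'or', 'red'] (min_width=19, slack=0)
Line 2: ['calendar', 'orchestra'] (min_width=18, slack=1)
Line 3: ['two', 'good', 'run', 'gentle'] (min_width=19, slack=0)
Line 4: ['leaf', 'been', 'south'] (min_width=15, slack=4)
Line 5: ['cold', 'take', 'dog', 'be'] (min_width=16, slack=3)
Line 6: ['word', 'red', 'pepper'] (min_width=15, slack=4)
Line 7: ['absolute', 'been', 'give'] (min_width=18, slack=1)
Line 8: ['and', 'standard'] (min_width=12, slack=7)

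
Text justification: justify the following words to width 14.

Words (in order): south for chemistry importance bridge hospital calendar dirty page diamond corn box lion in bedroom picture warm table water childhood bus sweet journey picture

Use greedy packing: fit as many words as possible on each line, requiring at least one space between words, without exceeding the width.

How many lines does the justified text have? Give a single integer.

Line 1: ['south', 'for'] (min_width=9, slack=5)
Line 2: ['chemistry'] (min_width=9, slack=5)
Line 3: ['importance'] (min_width=10, slack=4)
Line 4: ['bridge'] (min_width=6, slack=8)
Line 5: ['hospital'] (min_width=8, slack=6)
Line 6: ['calendar', 'dirty'] (min_width=14, slack=0)
Line 7: ['page', 'diamond'] (min_width=12, slack=2)
Line 8: ['corn', 'box', 'lion'] (min_width=13, slack=1)
Line 9: ['in', 'bedroom'] (min_width=10, slack=4)
Line 10: ['picture', 'warm'] (min_width=12, slack=2)
Line 11: ['table', 'water'] (min_width=11, slack=3)
Line 12: ['childhood', 'bus'] (min_width=13, slack=1)
Line 13: ['sweet', 'journey'] (min_width=13, slack=1)
Line 14: ['picture'] (min_width=7, slack=7)
Total lines: 14

Answer: 14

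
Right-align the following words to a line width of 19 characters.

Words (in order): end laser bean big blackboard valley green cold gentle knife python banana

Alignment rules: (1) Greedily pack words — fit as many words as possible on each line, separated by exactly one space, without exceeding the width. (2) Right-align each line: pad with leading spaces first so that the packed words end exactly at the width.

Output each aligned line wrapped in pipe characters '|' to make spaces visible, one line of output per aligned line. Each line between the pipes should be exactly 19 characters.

Answer: | end laser bean big|
|  blackboard valley|
|  green cold gentle|
|knife python banana|

Derivation:
Line 1: ['end', 'laser', 'bean', 'big'] (min_width=18, slack=1)
Line 2: ['blackboard', 'valley'] (min_width=17, slack=2)
Line 3: ['green', 'cold', 'gentle'] (min_width=17, slack=2)
Line 4: ['knife', 'python', 'banana'] (min_width=19, slack=0)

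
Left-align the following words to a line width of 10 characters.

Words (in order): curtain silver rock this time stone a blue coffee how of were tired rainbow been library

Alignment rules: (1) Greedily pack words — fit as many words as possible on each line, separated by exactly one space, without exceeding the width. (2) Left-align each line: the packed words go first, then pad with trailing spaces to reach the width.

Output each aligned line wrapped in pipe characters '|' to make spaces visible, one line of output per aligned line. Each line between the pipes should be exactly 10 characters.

Line 1: ['curtain'] (min_width=7, slack=3)
Line 2: ['silver'] (min_width=6, slack=4)
Line 3: ['rock', 'this'] (min_width=9, slack=1)
Line 4: ['time', 'stone'] (min_width=10, slack=0)
Line 5: ['a', 'blue'] (min_width=6, slack=4)
Line 6: ['coffee', 'how'] (min_width=10, slack=0)
Line 7: ['of', 'were'] (min_width=7, slack=3)
Line 8: ['tired'] (min_width=5, slack=5)
Line 9: ['rainbow'] (min_width=7, slack=3)
Line 10: ['been'] (min_width=4, slack=6)
Line 11: ['library'] (min_width=7, slack=3)

Answer: |curtain   |
|silver    |
|rock this |
|time stone|
|a blue    |
|coffee how|
|of were   |
|tired     |
|rainbow   |
|been      |
|library   |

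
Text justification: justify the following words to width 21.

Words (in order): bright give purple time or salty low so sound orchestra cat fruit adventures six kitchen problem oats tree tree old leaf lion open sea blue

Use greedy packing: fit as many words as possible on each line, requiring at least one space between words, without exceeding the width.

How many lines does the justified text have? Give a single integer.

Line 1: ['bright', 'give', 'purple'] (min_width=18, slack=3)
Line 2: ['time', 'or', 'salty', 'low', 'so'] (min_width=20, slack=1)
Line 3: ['sound', 'orchestra', 'cat'] (min_width=19, slack=2)
Line 4: ['fruit', 'adventures', 'six'] (min_width=20, slack=1)
Line 5: ['kitchen', 'problem', 'oats'] (min_width=20, slack=1)
Line 6: ['tree', 'tree', 'old', 'leaf'] (min_width=18, slack=3)
Line 7: ['lion', 'open', 'sea', 'blue'] (min_width=18, slack=3)
Total lines: 7

Answer: 7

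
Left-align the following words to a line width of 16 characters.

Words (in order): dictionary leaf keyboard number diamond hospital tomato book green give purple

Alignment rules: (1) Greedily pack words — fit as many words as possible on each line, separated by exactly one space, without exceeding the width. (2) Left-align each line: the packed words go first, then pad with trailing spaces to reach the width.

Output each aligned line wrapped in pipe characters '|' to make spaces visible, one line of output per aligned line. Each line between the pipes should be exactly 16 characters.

Line 1: ['dictionary', 'leaf'] (min_width=15, slack=1)
Line 2: ['keyboard', 'number'] (min_width=15, slack=1)
Line 3: ['diamond', 'hospital'] (min_width=16, slack=0)
Line 4: ['tomato', 'book'] (min_width=11, slack=5)
Line 5: ['green', 'give'] (min_width=10, slack=6)
Line 6: ['purple'] (min_width=6, slack=10)

Answer: |dictionary leaf |
|keyboard number |
|diamond hospital|
|tomato book     |
|green give      |
|purple          |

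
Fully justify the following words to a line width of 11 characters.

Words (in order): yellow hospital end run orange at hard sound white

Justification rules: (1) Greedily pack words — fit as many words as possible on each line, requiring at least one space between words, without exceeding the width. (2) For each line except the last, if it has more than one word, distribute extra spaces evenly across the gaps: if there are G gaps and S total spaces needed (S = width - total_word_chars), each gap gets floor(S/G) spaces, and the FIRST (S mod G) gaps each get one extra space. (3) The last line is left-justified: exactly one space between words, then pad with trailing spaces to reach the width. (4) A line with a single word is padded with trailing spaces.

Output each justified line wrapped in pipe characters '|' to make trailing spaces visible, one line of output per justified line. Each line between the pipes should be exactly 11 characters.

Line 1: ['yellow'] (min_width=6, slack=5)
Line 2: ['hospital'] (min_width=8, slack=3)
Line 3: ['end', 'run'] (min_width=7, slack=4)
Line 4: ['orange', 'at'] (min_width=9, slack=2)
Line 5: ['hard', 'sound'] (min_width=10, slack=1)
Line 6: ['white'] (min_width=5, slack=6)

Answer: |yellow     |
|hospital   |
|end     run|
|orange   at|
|hard  sound|
|white      |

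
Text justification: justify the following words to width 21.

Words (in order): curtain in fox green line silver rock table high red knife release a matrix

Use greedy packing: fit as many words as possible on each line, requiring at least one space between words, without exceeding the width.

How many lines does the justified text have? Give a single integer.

Line 1: ['curtain', 'in', 'fox', 'green'] (min_width=20, slack=1)
Line 2: ['line', 'silver', 'rock'] (min_width=16, slack=5)
Line 3: ['table', 'high', 'red', 'knife'] (min_width=20, slack=1)
Line 4: ['release', 'a', 'matrix'] (min_width=16, slack=5)
Total lines: 4

Answer: 4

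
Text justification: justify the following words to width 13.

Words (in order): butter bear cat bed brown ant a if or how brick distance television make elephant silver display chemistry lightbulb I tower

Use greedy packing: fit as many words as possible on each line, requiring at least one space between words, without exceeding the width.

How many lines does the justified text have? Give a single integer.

Answer: 12

Derivation:
Line 1: ['butter', 'bear'] (min_width=11, slack=2)
Line 2: ['cat', 'bed', 'brown'] (min_width=13, slack=0)
Line 3: ['ant', 'a', 'if', 'or'] (min_width=11, slack=2)
Line 4: ['how', 'brick'] (min_width=9, slack=4)
Line 5: ['distance'] (min_width=8, slack=5)
Line 6: ['television'] (min_width=10, slack=3)
Line 7: ['make', 'elephant'] (min_width=13, slack=0)
Line 8: ['silver'] (min_width=6, slack=7)
Line 9: ['display'] (min_width=7, slack=6)
Line 10: ['chemistry'] (min_width=9, slack=4)
Line 11: ['lightbulb', 'I'] (min_width=11, slack=2)
Line 12: ['tower'] (min_width=5, slack=8)
Total lines: 12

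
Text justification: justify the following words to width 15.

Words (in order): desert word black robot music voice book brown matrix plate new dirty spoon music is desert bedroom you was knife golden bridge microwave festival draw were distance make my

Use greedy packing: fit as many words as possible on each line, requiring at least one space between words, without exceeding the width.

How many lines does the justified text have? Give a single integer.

Answer: 14

Derivation:
Line 1: ['desert', 'word'] (min_width=11, slack=4)
Line 2: ['black', 'robot'] (min_width=11, slack=4)
Line 3: ['music', 'voice'] (min_width=11, slack=4)
Line 4: ['book', 'brown'] (min_width=10, slack=5)
Line 5: ['matrix', 'plate'] (min_width=12, slack=3)
Line 6: ['new', 'dirty', 'spoon'] (min_width=15, slack=0)
Line 7: ['music', 'is', 'desert'] (min_width=15, slack=0)
Line 8: ['bedroom', 'you', 'was'] (min_width=15, slack=0)
Line 9: ['knife', 'golden'] (min_width=12, slack=3)
Line 10: ['bridge'] (min_width=6, slack=9)
Line 11: ['microwave'] (min_width=9, slack=6)
Line 12: ['festival', 'draw'] (min_width=13, slack=2)
Line 13: ['were', 'distance'] (min_width=13, slack=2)
Line 14: ['make', 'my'] (min_width=7, slack=8)
Total lines: 14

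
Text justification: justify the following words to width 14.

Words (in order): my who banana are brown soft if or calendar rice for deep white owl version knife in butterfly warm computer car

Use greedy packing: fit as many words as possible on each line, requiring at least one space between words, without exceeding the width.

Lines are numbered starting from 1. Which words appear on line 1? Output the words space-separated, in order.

Line 1: ['my', 'who', 'banana'] (min_width=13, slack=1)
Line 2: ['are', 'brown', 'soft'] (min_width=14, slack=0)
Line 3: ['if', 'or', 'calendar'] (min_width=14, slack=0)
Line 4: ['rice', 'for', 'deep'] (min_width=13, slack=1)
Line 5: ['white', 'owl'] (min_width=9, slack=5)
Line 6: ['version', 'knife'] (min_width=13, slack=1)
Line 7: ['in', 'butterfly'] (min_width=12, slack=2)
Line 8: ['warm', 'computer'] (min_width=13, slack=1)
Line 9: ['car'] (min_width=3, slack=11)

Answer: my who banana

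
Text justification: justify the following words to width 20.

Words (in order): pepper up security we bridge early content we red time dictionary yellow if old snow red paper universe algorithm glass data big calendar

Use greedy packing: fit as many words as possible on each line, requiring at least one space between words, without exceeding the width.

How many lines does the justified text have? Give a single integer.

Line 1: ['pepper', 'up', 'security'] (min_width=18, slack=2)
Line 2: ['we', 'bridge', 'early'] (min_width=15, slack=5)
Line 3: ['content', 'we', 'red', 'time'] (min_width=19, slack=1)
Line 4: ['dictionary', 'yellow', 'if'] (min_width=20, slack=0)
Line 5: ['old', 'snow', 'red', 'paper'] (min_width=18, slack=2)
Line 6: ['universe', 'algorithm'] (min_width=18, slack=2)
Line 7: ['glass', 'data', 'big'] (min_width=14, slack=6)
Line 8: ['calendar'] (min_width=8, slack=12)
Total lines: 8

Answer: 8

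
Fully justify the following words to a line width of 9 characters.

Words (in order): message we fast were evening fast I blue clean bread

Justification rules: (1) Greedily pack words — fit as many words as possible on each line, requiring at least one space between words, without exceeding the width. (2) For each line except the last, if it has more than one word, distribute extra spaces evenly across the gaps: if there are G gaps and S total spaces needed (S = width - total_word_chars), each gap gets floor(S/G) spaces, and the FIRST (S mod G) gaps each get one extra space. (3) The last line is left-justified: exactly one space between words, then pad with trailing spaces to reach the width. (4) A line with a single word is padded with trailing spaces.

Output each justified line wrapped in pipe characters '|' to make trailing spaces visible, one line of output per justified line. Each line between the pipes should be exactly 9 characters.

Line 1: ['message'] (min_width=7, slack=2)
Line 2: ['we', 'fast'] (min_width=7, slack=2)
Line 3: ['were'] (min_width=4, slack=5)
Line 4: ['evening'] (min_width=7, slack=2)
Line 5: ['fast', 'I'] (min_width=6, slack=3)
Line 6: ['blue'] (min_width=4, slack=5)
Line 7: ['clean'] (min_width=5, slack=4)
Line 8: ['bread'] (min_width=5, slack=4)

Answer: |message  |
|we   fast|
|were     |
|evening  |
|fast    I|
|blue     |
|clean    |
|bread    |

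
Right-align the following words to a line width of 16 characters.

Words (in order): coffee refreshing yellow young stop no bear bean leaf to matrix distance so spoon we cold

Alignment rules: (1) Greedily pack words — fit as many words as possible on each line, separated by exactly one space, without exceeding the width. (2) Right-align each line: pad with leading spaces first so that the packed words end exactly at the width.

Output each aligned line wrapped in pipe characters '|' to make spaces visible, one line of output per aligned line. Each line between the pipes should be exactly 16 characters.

Line 1: ['coffee'] (min_width=6, slack=10)
Line 2: ['refreshing'] (min_width=10, slack=6)
Line 3: ['yellow', 'young'] (min_width=12, slack=4)
Line 4: ['stop', 'no', 'bear'] (min_width=12, slack=4)
Line 5: ['bean', 'leaf', 'to'] (min_width=12, slack=4)
Line 6: ['matrix', 'distance'] (min_width=15, slack=1)
Line 7: ['so', 'spoon', 'we', 'cold'] (min_width=16, slack=0)

Answer: |          coffee|
|      refreshing|
|    yellow young|
|    stop no bear|
|    bean leaf to|
| matrix distance|
|so spoon we cold|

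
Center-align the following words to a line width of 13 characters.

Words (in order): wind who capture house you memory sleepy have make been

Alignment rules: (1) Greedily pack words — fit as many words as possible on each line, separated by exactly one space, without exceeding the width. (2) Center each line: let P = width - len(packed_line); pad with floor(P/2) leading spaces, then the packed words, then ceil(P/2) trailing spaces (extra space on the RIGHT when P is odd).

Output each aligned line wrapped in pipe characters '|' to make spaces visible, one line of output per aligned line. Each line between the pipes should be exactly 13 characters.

Answer: |  wind who   |
|capture house|
| you memory  |
| sleepy have |
|  make been  |

Derivation:
Line 1: ['wind', 'who'] (min_width=8, slack=5)
Line 2: ['capture', 'house'] (min_width=13, slack=0)
Line 3: ['you', 'memory'] (min_width=10, slack=3)
Line 4: ['sleepy', 'have'] (min_width=11, slack=2)
Line 5: ['make', 'been'] (min_width=9, slack=4)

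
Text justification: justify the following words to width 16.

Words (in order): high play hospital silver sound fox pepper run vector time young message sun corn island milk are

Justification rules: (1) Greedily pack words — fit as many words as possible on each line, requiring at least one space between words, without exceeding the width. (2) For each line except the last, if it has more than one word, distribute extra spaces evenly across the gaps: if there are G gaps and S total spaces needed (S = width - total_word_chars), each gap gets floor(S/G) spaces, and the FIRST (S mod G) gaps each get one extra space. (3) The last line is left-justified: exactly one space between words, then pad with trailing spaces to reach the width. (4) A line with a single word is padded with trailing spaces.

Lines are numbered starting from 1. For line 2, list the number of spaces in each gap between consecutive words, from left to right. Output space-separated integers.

Line 1: ['high', 'play'] (min_width=9, slack=7)
Line 2: ['hospital', 'silver'] (min_width=15, slack=1)
Line 3: ['sound', 'fox', 'pepper'] (min_width=16, slack=0)
Line 4: ['run', 'vector', 'time'] (min_width=15, slack=1)
Line 5: ['young', 'message'] (min_width=13, slack=3)
Line 6: ['sun', 'corn', 'island'] (min_width=15, slack=1)
Line 7: ['milk', 'are'] (min_width=8, slack=8)

Answer: 2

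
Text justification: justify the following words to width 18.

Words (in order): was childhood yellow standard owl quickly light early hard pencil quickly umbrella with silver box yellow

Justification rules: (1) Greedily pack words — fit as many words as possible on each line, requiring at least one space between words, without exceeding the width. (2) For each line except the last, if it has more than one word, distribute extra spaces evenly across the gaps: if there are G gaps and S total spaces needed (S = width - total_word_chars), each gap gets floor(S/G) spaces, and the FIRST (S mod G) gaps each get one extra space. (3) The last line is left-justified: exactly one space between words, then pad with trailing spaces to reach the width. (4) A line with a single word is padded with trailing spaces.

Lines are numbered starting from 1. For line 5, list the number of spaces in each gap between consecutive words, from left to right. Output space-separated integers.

Line 1: ['was', 'childhood'] (min_width=13, slack=5)
Line 2: ['yellow', 'standard'] (min_width=15, slack=3)
Line 3: ['owl', 'quickly', 'light'] (min_width=17, slack=1)
Line 4: ['early', 'hard', 'pencil'] (min_width=17, slack=1)
Line 5: ['quickly', 'umbrella'] (min_width=16, slack=2)
Line 6: ['with', 'silver', 'box'] (min_width=15, slack=3)
Line 7: ['yellow'] (min_width=6, slack=12)

Answer: 3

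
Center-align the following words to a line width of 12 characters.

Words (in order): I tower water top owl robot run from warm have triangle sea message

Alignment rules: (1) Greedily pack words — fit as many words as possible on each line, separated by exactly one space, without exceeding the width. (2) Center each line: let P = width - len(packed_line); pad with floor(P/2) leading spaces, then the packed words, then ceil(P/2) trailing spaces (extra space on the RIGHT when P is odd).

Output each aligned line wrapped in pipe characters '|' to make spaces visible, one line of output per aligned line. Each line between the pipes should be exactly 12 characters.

Answer: |  I tower   |
| water top  |
| owl robot  |
|  run from  |
| warm have  |
|triangle sea|
|  message   |

Derivation:
Line 1: ['I', 'tower'] (min_width=7, slack=5)
Line 2: ['water', 'top'] (min_width=9, slack=3)
Line 3: ['owl', 'robot'] (min_width=9, slack=3)
Line 4: ['run', 'from'] (min_width=8, slack=4)
Line 5: ['warm', 'have'] (min_width=9, slack=3)
Line 6: ['triangle', 'sea'] (min_width=12, slack=0)
Line 7: ['message'] (min_width=7, slack=5)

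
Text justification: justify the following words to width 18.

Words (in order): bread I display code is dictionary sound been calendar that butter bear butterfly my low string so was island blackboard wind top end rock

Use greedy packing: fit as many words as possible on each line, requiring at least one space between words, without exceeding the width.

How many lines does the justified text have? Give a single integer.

Answer: 9

Derivation:
Line 1: ['bread', 'I', 'display'] (min_width=15, slack=3)
Line 2: ['code', 'is', 'dictionary'] (min_width=18, slack=0)
Line 3: ['sound', 'been'] (min_width=10, slack=8)
Line 4: ['calendar', 'that'] (min_width=13, slack=5)
Line 5: ['butter', 'bear'] (min_width=11, slack=7)
Line 6: ['butterfly', 'my', 'low'] (min_width=16, slack=2)
Line 7: ['string', 'so', 'was'] (min_width=13, slack=5)
Line 8: ['island', 'blackboard'] (min_width=17, slack=1)
Line 9: ['wind', 'top', 'end', 'rock'] (min_width=17, slack=1)
Total lines: 9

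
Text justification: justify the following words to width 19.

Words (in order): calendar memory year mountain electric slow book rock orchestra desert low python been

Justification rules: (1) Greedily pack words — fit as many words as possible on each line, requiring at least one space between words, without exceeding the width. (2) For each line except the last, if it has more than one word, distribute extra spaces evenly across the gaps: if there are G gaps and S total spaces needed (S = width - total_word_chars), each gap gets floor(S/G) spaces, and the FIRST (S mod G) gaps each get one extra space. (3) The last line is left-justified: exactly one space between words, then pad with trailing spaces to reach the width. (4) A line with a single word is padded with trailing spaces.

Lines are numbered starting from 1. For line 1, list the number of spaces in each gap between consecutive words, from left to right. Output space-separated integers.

Answer: 5

Derivation:
Line 1: ['calendar', 'memory'] (min_width=15, slack=4)
Line 2: ['year', 'mountain'] (min_width=13, slack=6)
Line 3: ['electric', 'slow', 'book'] (min_width=18, slack=1)
Line 4: ['rock', 'orchestra'] (min_width=14, slack=5)
Line 5: ['desert', 'low', 'python'] (min_width=17, slack=2)
Line 6: ['been'] (min_width=4, slack=15)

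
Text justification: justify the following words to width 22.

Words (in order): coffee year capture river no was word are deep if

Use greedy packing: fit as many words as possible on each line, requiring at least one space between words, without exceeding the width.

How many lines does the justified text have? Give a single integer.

Answer: 3

Derivation:
Line 1: ['coffee', 'year', 'capture'] (min_width=19, slack=3)
Line 2: ['river', 'no', 'was', 'word', 'are'] (min_width=21, slack=1)
Line 3: ['deep', 'if'] (min_width=7, slack=15)
Total lines: 3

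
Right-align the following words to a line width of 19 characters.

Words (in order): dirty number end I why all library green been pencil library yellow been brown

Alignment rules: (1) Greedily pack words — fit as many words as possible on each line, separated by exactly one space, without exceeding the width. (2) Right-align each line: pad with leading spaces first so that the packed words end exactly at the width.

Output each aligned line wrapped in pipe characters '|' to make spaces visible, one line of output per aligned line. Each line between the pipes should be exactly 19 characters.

Line 1: ['dirty', 'number', 'end', 'I'] (min_width=18, slack=1)
Line 2: ['why', 'all', 'library'] (min_width=15, slack=4)
Line 3: ['green', 'been', 'pencil'] (min_width=17, slack=2)
Line 4: ['library', 'yellow', 'been'] (min_width=19, slack=0)
Line 5: ['brown'] (min_width=5, slack=14)

Answer: | dirty number end I|
|    why all library|
|  green been pencil|
|library yellow been|
|              brown|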